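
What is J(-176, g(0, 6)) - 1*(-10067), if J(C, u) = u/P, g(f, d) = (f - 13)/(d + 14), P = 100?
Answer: 20133987/2000 ≈ 10067.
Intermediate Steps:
g(f, d) = (-13 + f)/(14 + d)
J(C, u) = u/100
J(-176, g(0, 6)) - 1*(-10067) = ((-13 + 0)/(14 + 6))/100 - 1*(-10067) = (-13/20)/100 + 10067 = ((1/20)*(-13))/100 + 10067 = (1/100)*(-13/20) + 10067 = -13/2000 + 10067 = 20133987/2000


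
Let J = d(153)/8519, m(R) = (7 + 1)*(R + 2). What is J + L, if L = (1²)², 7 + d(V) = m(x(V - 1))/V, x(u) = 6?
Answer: 1302400/1303407 ≈ 0.99923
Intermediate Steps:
m(R) = 16 + 8*R (m(R) = 8*(2 + R) = 16 + 8*R)
d(V) = -7 + 64/V (d(V) = -7 + (16 + 8*6)/V = -7 + (16 + 48)/V = -7 + 64/V)
J = -1007/1303407 (J = (-7 + 64/153)/8519 = (-7 + 64*(1/153))*(1/8519) = (-7 + 64/153)*(1/8519) = -1007/153*1/8519 = -1007/1303407 ≈ -0.00077259)
L = 1 (L = 1² = 1)
J + L = -1007/1303407 + 1 = 1302400/1303407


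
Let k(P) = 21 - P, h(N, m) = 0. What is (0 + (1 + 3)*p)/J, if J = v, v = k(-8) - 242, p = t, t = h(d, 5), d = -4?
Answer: 0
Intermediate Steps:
t = 0
p = 0
v = -213 (v = (21 - 1*(-8)) - 242 = (21 + 8) - 242 = 29 - 242 = -213)
J = -213
(0 + (1 + 3)*p)/J = (0 + (1 + 3)*0)/(-213) = (0 + 4*0)*(-1/213) = (0 + 0)*(-1/213) = 0*(-1/213) = 0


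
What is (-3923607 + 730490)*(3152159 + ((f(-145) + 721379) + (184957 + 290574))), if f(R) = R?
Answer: -13886623156108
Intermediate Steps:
(-3923607 + 730490)*(3152159 + ((f(-145) + 721379) + (184957 + 290574))) = (-3923607 + 730490)*(3152159 + ((-145 + 721379) + (184957 + 290574))) = -3193117*(3152159 + (721234 + 475531)) = -3193117*(3152159 + 1196765) = -3193117*4348924 = -13886623156108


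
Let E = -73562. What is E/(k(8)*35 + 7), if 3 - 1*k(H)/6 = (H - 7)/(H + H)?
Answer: -588496/4991 ≈ -117.91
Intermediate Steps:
k(H) = 18 - 3*(-7 + H)/H (k(H) = 18 - 6*(H - 7)/(H + H) = 18 - 6*(-7 + H)/(2*H) = 18 - 6*(-7 + H)*1/(2*H) = 18 - 3*(-7 + H)/H)
E/(k(8)*35 + 7) = -73562/((15 + 21/8)*35 + 7) = -73562/((141/8)*35 + 7) = -73562/(4935/8 + 7) = -73562/4991/8 = -73562*8/4991 = -588496/4991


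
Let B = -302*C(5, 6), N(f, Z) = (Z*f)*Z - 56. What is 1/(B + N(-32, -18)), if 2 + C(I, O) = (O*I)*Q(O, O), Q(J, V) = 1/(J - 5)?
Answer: -1/18880 ≈ -5.2966e-5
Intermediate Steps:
Q(J, V) = 1/(-5 + J)
C(I, O) = -2 + I*O/(-5 + O) (C(I, O) = -2 + (O*I)/(-5 + O) = -2 + (I*O)/(-5 + O) = -2 + I*O/(-5 + O))
N(f, Z) = -56 + f*Z**2 (N(f, Z) = f*Z**2 - 56 = -56 + f*Z**2)
B = -8456 (B = -302*(10 - 2*6 + 5*6)/(-5 + 6) = -302*(10 - 12 + 30)/1 = -302*28 = -8456)
1/(B + N(-32, -18)) = 1/(-8456 + (-56 - 32*(-18)**2)) = 1/(-8456 + (-56 - 32*324)) = 1/(-8456 + (-56 - 10368)) = 1/(-8456 - 10424) = 1/(-18880) = -1/18880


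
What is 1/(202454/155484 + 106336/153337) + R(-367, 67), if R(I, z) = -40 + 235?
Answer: 664385885457/3398373973 ≈ 195.50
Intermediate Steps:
R(I, z) = 195
1/(202454/155484 + 106336/153337) + R(-367, 67) = 1/(202454/155484 + 106336/153337) + 195 = 1/(202454*(1/155484) + 106336*(1/153337)) + 195 = 1/(14461/11106 + 106336/153337) + 195 = 1/(3398373973/1702960722) + 195 = 1702960722/3398373973 + 195 = 664385885457/3398373973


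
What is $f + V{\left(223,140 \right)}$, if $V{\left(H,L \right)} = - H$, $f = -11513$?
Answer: $-11736$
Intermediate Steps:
$f + V{\left(223,140 \right)} = -11513 - 223 = -11736$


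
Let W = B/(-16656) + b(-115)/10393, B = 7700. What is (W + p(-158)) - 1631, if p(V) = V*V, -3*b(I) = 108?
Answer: 1009749298087/43276452 ≈ 23333.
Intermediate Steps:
b(I) = -36 (b(I) = -1/3*108 = -36)
p(V) = V**2
W = -20156429/43276452 (W = 7700/(-16656) - 36/10393 = 7700*(-1/16656) - 36*1/10393 = -1925/4164 - 36/10393 = -20156429/43276452 ≈ -0.46576)
(W + p(-158)) - 1631 = (-20156429/43276452 + (-158)**2) - 1631 = (-20156429/43276452 + 24964) - 1631 = 1080333191299/43276452 - 1631 = 1009749298087/43276452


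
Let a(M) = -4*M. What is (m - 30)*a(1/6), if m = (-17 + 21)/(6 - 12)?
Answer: 184/9 ≈ 20.444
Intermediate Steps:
m = -2/3 (m = 4/(-6) = 4*(-1/6) = -2/3 ≈ -0.66667)
(m - 30)*a(1/6) = (-2/3 - 30)*(-4/6) = -(-368)/(3*6) = -92/3*(-2/3) = 184/9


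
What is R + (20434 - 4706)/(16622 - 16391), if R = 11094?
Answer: 2578442/231 ≈ 11162.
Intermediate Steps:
R + (20434 - 4706)/(16622 - 16391) = 11094 + (20434 - 4706)/(16622 - 16391) = 11094 + 15728/231 = 2578442/231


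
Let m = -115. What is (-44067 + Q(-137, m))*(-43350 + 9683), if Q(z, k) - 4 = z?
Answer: 1488081400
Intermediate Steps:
Q(z, k) = 4 + z
(-44067 + Q(-137, m))*(-43350 + 9683) = (-44067 + (4 - 137))*(-43350 + 9683) = (-44067 - 133)*(-33667) = -44200*(-33667) = 1488081400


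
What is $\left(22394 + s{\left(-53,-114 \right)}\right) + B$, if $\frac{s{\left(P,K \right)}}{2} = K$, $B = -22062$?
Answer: $104$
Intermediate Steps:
$s{\left(P,K \right)} = 2 K$
$\left(22394 + s{\left(-53,-114 \right)}\right) + B = \left(22394 + 2 \left(-114\right)\right) - 22062 = \left(22394 - 228\right) - 22062 = 22166 - 22062 = 104$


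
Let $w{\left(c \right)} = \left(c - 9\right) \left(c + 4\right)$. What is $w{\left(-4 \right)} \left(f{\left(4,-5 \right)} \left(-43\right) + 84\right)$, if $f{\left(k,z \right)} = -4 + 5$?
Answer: $0$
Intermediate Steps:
$f{\left(k,z \right)} = 1$
$w{\left(c \right)} = \left(-9 + c\right) \left(4 + c\right)$
$w{\left(-4 \right)} \left(f{\left(4,-5 \right)} \left(-43\right) + 84\right) = \left(-36 + \left(-4\right)^{2} - -20\right) \left(1 \left(-43\right) + 84\right) = \left(-36 + 16 + 20\right) \left(-43 + 84\right) = 0 \cdot 41 = 0$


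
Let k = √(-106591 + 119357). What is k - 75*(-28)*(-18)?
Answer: -37800 + √12766 ≈ -37687.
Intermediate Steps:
k = √12766 ≈ 112.99
k - 75*(-28)*(-18) = √12766 - 75*(-28)*(-18) = √12766 - (-2100)*(-18) = √12766 - 1*37800 = √12766 - 37800 = -37800 + √12766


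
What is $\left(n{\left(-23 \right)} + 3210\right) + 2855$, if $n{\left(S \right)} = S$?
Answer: $6042$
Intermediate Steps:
$\left(n{\left(-23 \right)} + 3210\right) + 2855 = \left(-23 + 3210\right) + 2855 = 3187 + 2855 = 6042$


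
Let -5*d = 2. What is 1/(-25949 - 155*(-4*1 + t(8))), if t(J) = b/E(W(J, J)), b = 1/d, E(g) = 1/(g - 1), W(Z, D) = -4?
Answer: -2/54533 ≈ -3.6675e-5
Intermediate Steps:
d = -⅖ (d = -⅕*2 = -⅖ ≈ -0.40000)
E(g) = 1/(-1 + g)
b = -5/2 (b = 1/(-⅖) = -5/2 ≈ -2.5000)
t(J) = 25/2 (t(J) = -5/(2*(1/(-1 - 4))) = -5/(2*(1/(-5))) = -5/(2*(-⅕)) = -5/2*(-5) = 25/2)
1/(-25949 - 155*(-4*1 + t(8))) = 1/(-25949 - 155*(-4*1 + 25/2)) = 1/(-25949 - 155*(-4 + 25/2)) = 1/(-25949 - 155*17/2) = 1/(-25949 - 2635/2) = 1/(-54533/2) = -2/54533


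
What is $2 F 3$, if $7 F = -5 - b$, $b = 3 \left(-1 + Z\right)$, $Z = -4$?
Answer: $\frac{60}{7} \approx 8.5714$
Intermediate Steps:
$b = -15$ ($b = 3 \left(-1 - 4\right) = 3 \left(-5\right) = -15$)
$F = \frac{10}{7}$ ($F = \frac{-5 - -15}{7} = \frac{-5 + 15}{7} = \frac{1}{7} \cdot 10 = \frac{10}{7} \approx 1.4286$)
$2 F 3 = 2 \cdot \frac{10}{7} \cdot 3 = \frac{20}{7} \cdot 3 = \frac{60}{7}$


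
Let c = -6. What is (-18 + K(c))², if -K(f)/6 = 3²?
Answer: 5184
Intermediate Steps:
K(f) = -54 (K(f) = -6*3² = -6*9 = -54)
(-18 + K(c))² = (-18 - 54)² = (-72)² = 5184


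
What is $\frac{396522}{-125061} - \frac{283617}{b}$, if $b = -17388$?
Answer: $\frac{1058322263}{80539284} \approx 13.14$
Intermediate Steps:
$\frac{396522}{-125061} - \frac{283617}{b} = \frac{396522}{-125061} - \frac{283617}{-17388} = 396522 \left(- \frac{1}{125061}\right) - - \frac{31513}{1932} = - \frac{132174}{41687} + \frac{31513}{1932} = \frac{1058322263}{80539284}$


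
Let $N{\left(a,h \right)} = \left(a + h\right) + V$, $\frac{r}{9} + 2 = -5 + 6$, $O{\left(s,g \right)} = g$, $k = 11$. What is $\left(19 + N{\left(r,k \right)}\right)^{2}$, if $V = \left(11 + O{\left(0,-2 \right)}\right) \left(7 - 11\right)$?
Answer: $225$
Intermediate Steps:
$V = -36$ ($V = \left(11 - 2\right) \left(7 - 11\right) = 9 \left(-4\right) = -36$)
$r = -9$ ($r = -18 + 9 \left(-5 + 6\right) = -18 + 9 \cdot 1 = -18 + 9 = -9$)
$N{\left(a,h \right)} = -36 + a + h$ ($N{\left(a,h \right)} = \left(a + h\right) - 36 = -36 + a + h$)
$\left(19 + N{\left(r,k \right)}\right)^{2} = \left(19 - 34\right)^{2} = \left(-15\right)^{2} = 225$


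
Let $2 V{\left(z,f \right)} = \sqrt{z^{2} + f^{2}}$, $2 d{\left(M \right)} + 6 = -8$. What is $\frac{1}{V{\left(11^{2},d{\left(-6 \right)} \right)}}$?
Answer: $\frac{\sqrt{14690}}{7345} \approx 0.016501$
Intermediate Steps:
$d{\left(M \right)} = -7$ ($d{\left(M \right)} = -3 + \frac{1}{2} \left(-8\right) = -3 - 4 = -7$)
$V{\left(z,f \right)} = \frac{\sqrt{f^{2} + z^{2}}}{2}$ ($V{\left(z,f \right)} = \frac{\sqrt{z^{2} + f^{2}}}{2} = \frac{\sqrt{f^{2} + z^{2}}}{2}$)
$\frac{1}{V{\left(11^{2},d{\left(-6 \right)} \right)}} = \frac{1}{\frac{1}{2} \sqrt{\left(-7\right)^{2} + \left(11^{2}\right)^{2}}} = \frac{1}{\frac{1}{2} \sqrt{49 + 121^{2}}} = \frac{1}{\frac{1}{2} \sqrt{49 + 14641}} = \frac{1}{\frac{1}{2} \sqrt{14690}} = \frac{\sqrt{14690}}{7345}$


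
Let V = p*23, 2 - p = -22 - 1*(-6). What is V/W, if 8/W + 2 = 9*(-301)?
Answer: -561177/4 ≈ -1.4029e+5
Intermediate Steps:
p = 18 (p = 2 - (-22 - 1*(-6)) = 2 - (-22 + 6) = 2 - 1*(-16) = 2 + 16 = 18)
W = -8/2711 (W = 8/(-2 + 9*(-301)) = 8/(-2 - 2709) = 8/(-2711) = 8*(-1/2711) = -8/2711 ≈ -0.0029509)
V = 414 (V = 18*23 = 414)
V/W = 414/(-8/2711) = 414*(-2711/8) = -561177/4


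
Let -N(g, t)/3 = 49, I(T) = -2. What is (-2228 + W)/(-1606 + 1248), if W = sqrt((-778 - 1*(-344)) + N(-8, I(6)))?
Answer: 1114/179 - I*sqrt(581)/358 ≈ 6.2235 - 0.067329*I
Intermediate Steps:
N(g, t) = -147 (N(g, t) = -3*49 = -147)
W = I*sqrt(581) (W = sqrt((-778 - 1*(-344)) - 147) = sqrt((-778 + 344) - 147) = sqrt(-434 - 147) = sqrt(-581) = I*sqrt(581) ≈ 24.104*I)
(-2228 + W)/(-1606 + 1248) = (-2228 + I*sqrt(581))/(-1606 + 1248) = (-2228 + I*sqrt(581))/(-358) = (-2228 + I*sqrt(581))*(-1/358) = 1114/179 - I*sqrt(581)/358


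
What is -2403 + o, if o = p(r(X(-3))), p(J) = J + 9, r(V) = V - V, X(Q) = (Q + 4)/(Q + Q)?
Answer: -2394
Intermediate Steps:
X(Q) = (4 + Q)/(2*Q) (X(Q) = (4 + Q)/((2*Q)) = (4 + Q)*(1/(2*Q)) = (4 + Q)/(2*Q))
r(V) = 0
p(J) = 9 + J
o = 9 (o = 9 + 0 = 9)
-2403 + o = -2403 + 9 = -2394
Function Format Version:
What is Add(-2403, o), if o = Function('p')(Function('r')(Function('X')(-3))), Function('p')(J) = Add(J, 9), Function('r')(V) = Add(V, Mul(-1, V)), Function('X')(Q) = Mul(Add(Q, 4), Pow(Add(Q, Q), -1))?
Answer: -2394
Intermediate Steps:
Function('X')(Q) = Mul(Rational(1, 2), Pow(Q, -1), Add(4, Q)) (Function('X')(Q) = Mul(Add(4, Q), Pow(Mul(2, Q), -1)) = Mul(Add(4, Q), Mul(Rational(1, 2), Pow(Q, -1))) = Mul(Rational(1, 2), Pow(Q, -1), Add(4, Q)))
Function('r')(V) = 0
Function('p')(J) = Add(9, J)
o = 9 (o = Add(9, 0) = 9)
Add(-2403, o) = Add(-2403, 9) = -2394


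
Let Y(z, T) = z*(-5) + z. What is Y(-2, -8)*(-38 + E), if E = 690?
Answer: 5216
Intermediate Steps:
Y(z, T) = -4*z (Y(z, T) = -5*z + z = -4*z)
Y(-2, -8)*(-38 + E) = (-4*(-2))*(-38 + 690) = 8*652 = 5216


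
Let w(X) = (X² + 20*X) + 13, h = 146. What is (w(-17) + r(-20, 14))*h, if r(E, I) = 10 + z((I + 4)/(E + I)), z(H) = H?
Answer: -4526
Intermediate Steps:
w(X) = 13 + X² + 20*X
r(E, I) = 10 + (4 + I)/(E + I) (r(E, I) = 10 + (I + 4)/(E + I) = 10 + (4 + I)/(E + I))
(w(-17) + r(-20, 14))*h = ((13 + (-17)² + 20*(-17)) + (4 + 10*(-20) + 11*14)/(-20 + 14))*146 = ((13 + 289 - 340) + (4 - 200 + 154)/(-6))*146 = (-38 - ⅙*(-42))*146 = (-38 + 7)*146 = -31*146 = -4526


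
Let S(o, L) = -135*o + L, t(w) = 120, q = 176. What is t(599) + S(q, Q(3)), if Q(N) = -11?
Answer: -23651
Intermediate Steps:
S(o, L) = L - 135*o
t(599) + S(q, Q(3)) = 120 + (-11 - 135*176) = 120 + (-11 - 23760) = 120 - 23771 = -23651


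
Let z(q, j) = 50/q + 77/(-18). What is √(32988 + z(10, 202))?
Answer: √1187594/6 ≈ 181.63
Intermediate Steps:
z(q, j) = -77/18 + 50/q (z(q, j) = 50/q + 77*(-1/18) = 50/q - 77/18 = -77/18 + 50/q)
√(32988 + z(10, 202)) = √(32988 + (-77/18 + 50/10)) = √(32988 + (-77/18 + 50*(⅒))) = √(32988 + (-77/18 + 5)) = √(32988 + 13/18) = √(593797/18) = √1187594/6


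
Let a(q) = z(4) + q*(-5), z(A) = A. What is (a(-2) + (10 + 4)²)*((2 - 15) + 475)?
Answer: 97020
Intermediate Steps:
a(q) = 4 - 5*q (a(q) = 4 + q*(-5) = 4 - 5*q)
(a(-2) + (10 + 4)²)*((2 - 15) + 475) = ((4 - 5*(-2)) + (10 + 4)²)*((2 - 15) + 475) = ((4 + 10) + 14²)*(-13 + 475) = (14 + 196)*462 = 210*462 = 97020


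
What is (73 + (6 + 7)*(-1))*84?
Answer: 5040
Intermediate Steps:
(73 + (6 + 7)*(-1))*84 = (73 + 13*(-1))*84 = (73 - 13)*84 = 60*84 = 5040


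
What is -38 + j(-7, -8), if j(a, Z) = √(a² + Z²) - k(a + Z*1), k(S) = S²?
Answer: -263 + √113 ≈ -252.37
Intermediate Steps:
j(a, Z) = √(Z² + a²) - (Z + a)² (j(a, Z) = √(a² + Z²) - (a + Z*1)² = √(Z² + a²) - (a + Z)² = √(Z² + a²) - (Z + a)²)
-38 + j(-7, -8) = -38 + (√((-8)² + (-7)²) - (-8 - 7)²) = -38 + (√(64 + 49) - 1*(-15)²) = -38 + (√113 - 1*225) = -38 + (√113 - 225) = -38 + (-225 + √113) = -263 + √113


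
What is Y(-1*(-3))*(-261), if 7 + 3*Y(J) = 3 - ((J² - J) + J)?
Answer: 1131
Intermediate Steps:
Y(J) = -4/3 - J²/3 (Y(J) = -7/3 + (3 - ((J² - J) + J))/3 = -7/3 + (3 - J²)/3 = -7/3 + (1 - J²/3) = -4/3 - J²/3)
Y(-1*(-3))*(-261) = (-4/3 - (-1*(-3))²/3)*(-261) = (-4/3 - ⅓*3²)*(-261) = (-4/3 - ⅓*9)*(-261) = (-4/3 - 3)*(-261) = -13/3*(-261) = 1131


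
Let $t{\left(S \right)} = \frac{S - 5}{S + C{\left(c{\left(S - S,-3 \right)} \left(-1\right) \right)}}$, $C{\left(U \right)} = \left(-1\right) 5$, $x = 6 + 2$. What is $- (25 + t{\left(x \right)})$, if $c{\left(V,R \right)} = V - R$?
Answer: $-26$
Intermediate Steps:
$x = 8$
$C{\left(U \right)} = -5$
$t{\left(S \right)} = 1$ ($t{\left(S \right)} = \frac{S - 5}{S - 5} = \frac{-5 + S}{-5 + S} = 1$)
$- (25 + t{\left(x \right)}) = - (25 + 1) = \left(-1\right) 26 = -26$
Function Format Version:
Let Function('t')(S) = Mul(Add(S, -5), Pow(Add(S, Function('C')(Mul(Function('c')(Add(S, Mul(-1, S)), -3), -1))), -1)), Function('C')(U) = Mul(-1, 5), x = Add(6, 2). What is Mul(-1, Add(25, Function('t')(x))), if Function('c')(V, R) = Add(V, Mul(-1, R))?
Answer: -26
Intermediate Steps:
x = 8
Function('C')(U) = -5
Function('t')(S) = 1 (Function('t')(S) = Mul(Add(S, -5), Pow(Add(S, -5), -1)) = Mul(Add(-5, S), Pow(Add(-5, S), -1)) = 1)
Mul(-1, Add(25, Function('t')(x))) = Mul(-1, Add(25, 1)) = Mul(-1, 26) = -26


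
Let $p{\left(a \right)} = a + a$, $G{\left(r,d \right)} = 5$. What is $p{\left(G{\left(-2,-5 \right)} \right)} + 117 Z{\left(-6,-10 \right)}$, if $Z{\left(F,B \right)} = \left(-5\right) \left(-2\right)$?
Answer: $1180$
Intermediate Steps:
$p{\left(a \right)} = 2 a$
$Z{\left(F,B \right)} = 10$
$p{\left(G{\left(-2,-5 \right)} \right)} + 117 Z{\left(-6,-10 \right)} = 2 \cdot 5 + 117 \cdot 10 = 10 + 1170 = 1180$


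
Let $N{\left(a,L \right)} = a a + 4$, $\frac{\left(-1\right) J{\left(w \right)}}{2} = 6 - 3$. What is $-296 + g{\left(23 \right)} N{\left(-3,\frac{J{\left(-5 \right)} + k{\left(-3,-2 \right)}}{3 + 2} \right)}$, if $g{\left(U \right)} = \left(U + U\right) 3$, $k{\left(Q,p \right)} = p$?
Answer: $1498$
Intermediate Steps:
$J{\left(w \right)} = -6$ ($J{\left(w \right)} = - 2 \left(6 - 3\right) = \left(-2\right) 3 = -6$)
$N{\left(a,L \right)} = 4 + a^{2}$ ($N{\left(a,L \right)} = a^{2} + 4 = 4 + a^{2}$)
$g{\left(U \right)} = 6 U$ ($g{\left(U \right)} = 2 U 3 = 6 U$)
$-296 + g{\left(23 \right)} N{\left(-3,\frac{J{\left(-5 \right)} + k{\left(-3,-2 \right)}}{3 + 2} \right)} = -296 + 6 \cdot 23 \left(4 + \left(-3\right)^{2}\right) = -296 + 138 \left(4 + 9\right) = -296 + 138 \cdot 13 = -296 + 1794 = 1498$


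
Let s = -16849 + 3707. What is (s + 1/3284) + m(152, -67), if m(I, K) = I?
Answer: -42659159/3284 ≈ -12990.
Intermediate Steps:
s = -13142
(s + 1/3284) + m(152, -67) = (-13142 + 1/3284) + 152 = -43158327/3284 + 152 = -42659159/3284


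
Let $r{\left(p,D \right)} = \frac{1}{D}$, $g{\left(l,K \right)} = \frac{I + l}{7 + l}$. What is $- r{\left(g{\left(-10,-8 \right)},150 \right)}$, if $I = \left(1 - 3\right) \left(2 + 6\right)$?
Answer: $- \frac{1}{150} \approx -0.0066667$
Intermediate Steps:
$I = -16$ ($I = \left(-2\right) 8 = -16$)
$g{\left(l,K \right)} = \frac{-16 + l}{7 + l}$
$- r{\left(g{\left(-10,-8 \right)},150 \right)} = - \frac{1}{150}$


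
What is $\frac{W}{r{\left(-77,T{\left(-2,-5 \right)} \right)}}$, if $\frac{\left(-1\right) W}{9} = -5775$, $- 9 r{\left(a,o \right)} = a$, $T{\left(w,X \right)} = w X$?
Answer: $6075$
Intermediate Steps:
$T{\left(w,X \right)} = X w$
$r{\left(a,o \right)} = - \frac{a}{9}$
$W = 51975$ ($W = \left(-9\right) \left(-5775\right) = 51975$)
$\frac{W}{r{\left(-77,T{\left(-2,-5 \right)} \right)}} = \frac{51975}{\left(- \frac{1}{9}\right) \left(-77\right)} = \frac{51975}{\frac{77}{9}} = 51975 \cdot \frac{9}{77} = 6075$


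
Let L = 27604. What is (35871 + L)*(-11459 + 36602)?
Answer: 1595951925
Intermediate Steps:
(35871 + L)*(-11459 + 36602) = (35871 + 27604)*(-11459 + 36602) = 63475*25143 = 1595951925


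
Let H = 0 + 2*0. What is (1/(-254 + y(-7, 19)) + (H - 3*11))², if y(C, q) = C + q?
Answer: 63792169/58564 ≈ 1089.3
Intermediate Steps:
H = 0 (H = 0 + 0 = 0)
(1/(-254 + y(-7, 19)) + (H - 3*11))² = (1/(-254 + (-7 + 19)) + (0 - 3*11))² = (1/(-254 + 12) + (0 - 33))² = (1/(-242) - 33)² = (-1/242 - 33)² = (-7987/242)² = 63792169/58564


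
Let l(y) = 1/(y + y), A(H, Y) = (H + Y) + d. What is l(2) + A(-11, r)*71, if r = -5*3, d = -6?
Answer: -9087/4 ≈ -2271.8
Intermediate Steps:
r = -15
A(H, Y) = -6 + H + Y (A(H, Y) = (H + Y) - 6 = -6 + H + Y)
l(y) = 1/(2*y)
l(2) + A(-11, r)*71 = (½)/2 + (-6 - 11 - 15)*71 = (½)*(½) - 32*71 = ¼ - 2272 = -9087/4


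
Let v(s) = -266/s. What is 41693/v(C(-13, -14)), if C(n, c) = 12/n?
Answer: 250158/1729 ≈ 144.68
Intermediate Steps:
41693/v(C(-13, -14)) = 41693/((-266/(12/(-13)))) = 41693/((-266/(12*(-1/13)))) = 41693/((-266/(-12/13))) = 41693/((-266*(-13/12))) = 41693/(1729/6) = 41693*(6/1729) = 250158/1729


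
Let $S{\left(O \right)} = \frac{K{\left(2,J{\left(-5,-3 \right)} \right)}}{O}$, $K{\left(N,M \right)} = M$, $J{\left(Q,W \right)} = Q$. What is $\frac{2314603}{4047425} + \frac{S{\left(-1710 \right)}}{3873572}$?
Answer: $\frac{3066297233242697}{5361873316018200} \approx 0.57187$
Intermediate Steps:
$S{\left(O \right)} = - \frac{5}{O}$
$\frac{2314603}{4047425} + \frac{S{\left(-1710 \right)}}{3873572} = \frac{2314603}{4047425} + \frac{\left(-5\right) \frac{1}{-1710}}{3873572} = 2314603 \cdot \frac{1}{4047425} + \left(-5\right) \left(- \frac{1}{1710}\right) \frac{1}{3873572} = \frac{2314603}{4047425} + \frac{1}{342} \cdot \frac{1}{3873572} = \frac{2314603}{4047425} + \frac{1}{1324761624} = \frac{3066297233242697}{5361873316018200}$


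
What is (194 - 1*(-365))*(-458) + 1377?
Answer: -254645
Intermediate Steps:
(194 - 1*(-365))*(-458) + 1377 = (194 + 365)*(-458) + 1377 = 559*(-458) + 1377 = -256022 + 1377 = -254645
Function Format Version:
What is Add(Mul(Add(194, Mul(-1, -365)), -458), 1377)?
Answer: -254645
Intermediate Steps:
Add(Mul(Add(194, Mul(-1, -365)), -458), 1377) = Add(Mul(Add(194, 365), -458), 1377) = Add(Mul(559, -458), 1377) = Add(-256022, 1377) = -254645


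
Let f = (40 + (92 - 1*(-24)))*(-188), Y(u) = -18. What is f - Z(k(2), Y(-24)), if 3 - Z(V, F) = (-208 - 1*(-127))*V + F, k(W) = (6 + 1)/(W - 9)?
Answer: -29268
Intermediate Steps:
k(W) = 7/(-9 + W)
f = -29328 (f = (40 + (92 + 24))*(-188) = (40 + 116)*(-188) = 156*(-188) = -29328)
Z(V, F) = 3 - F + 81*V (Z(V, F) = 3 - ((-208 - 1*(-127))*V + F) = 3 - ((-208 + 127)*V + F) = 3 - (-81*V + F) = 3 - (F - 81*V) = 3 + (-F + 81*V) = 3 - F + 81*V)
f - Z(k(2), Y(-24)) = -29328 - (3 - 1*(-18) + 81*(7/(-9 + 2))) = -29328 - (3 + 18 + 81*(7/(-7))) = -29328 - (3 + 18 + 81*(7*(-⅐))) = -29328 - (3 + 18 + 81*(-1)) = -29328 - (3 + 18 - 81) = -29328 - 1*(-60) = -29328 + 60 = -29268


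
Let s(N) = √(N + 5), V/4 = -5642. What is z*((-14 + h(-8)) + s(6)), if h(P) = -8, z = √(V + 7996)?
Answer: 2*I*√3643*(-22 + √11) ≈ -2255.4*I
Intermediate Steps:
V = -22568 (V = 4*(-5642) = -22568)
z = 2*I*√3643 (z = √(-22568 + 7996) = √(-14572) = 2*I*√3643 ≈ 120.71*I)
s(N) = √(5 + N)
z*((-14 + h(-8)) + s(6)) = (2*I*√3643)*((-14 - 8) + √(5 + 6)) = (2*I*√3643)*(-22 + √11) = 2*I*√3643*(-22 + √11)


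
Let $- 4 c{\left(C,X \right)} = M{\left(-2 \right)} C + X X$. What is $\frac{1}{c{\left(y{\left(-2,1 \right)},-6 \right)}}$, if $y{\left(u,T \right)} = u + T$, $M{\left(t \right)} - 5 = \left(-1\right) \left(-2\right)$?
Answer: $- \frac{4}{29} \approx -0.13793$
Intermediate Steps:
$M{\left(t \right)} = 7$ ($M{\left(t \right)} = 5 - -2 = 5 + 2 = 7$)
$y{\left(u,T \right)} = T + u$
$c{\left(C,X \right)} = - \frac{7 C}{4} - \frac{X^{2}}{4}$ ($c{\left(C,X \right)} = - \frac{7 C + X X}{4} = - \frac{7 C + X^{2}}{4} = - \frac{X^{2} + 7 C}{4} = - \frac{7 C}{4} - \frac{X^{2}}{4}$)
$\frac{1}{c{\left(y{\left(-2,1 \right)},-6 \right)}} = \frac{1}{- \frac{7 \left(1 - 2\right)}{4} - \frac{\left(-6\right)^{2}}{4}} = \frac{1}{\left(- \frac{7}{4}\right) \left(-1\right) - 9} = \frac{1}{\frac{7}{4} - 9} = \frac{1}{- \frac{29}{4}} = - \frac{4}{29}$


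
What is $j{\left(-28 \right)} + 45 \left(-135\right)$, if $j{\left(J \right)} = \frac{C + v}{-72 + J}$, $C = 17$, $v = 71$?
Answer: $- \frac{151897}{25} \approx -6075.9$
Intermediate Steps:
$j{\left(J \right)} = \frac{88}{-72 + J}$ ($j{\left(J \right)} = \frac{17 + 71}{-72 + J} = \frac{88}{-72 + J}$)
$j{\left(-28 \right)} + 45 \left(-135\right) = \frac{88}{-72 - 28} + 45 \left(-135\right) = \frac{88}{-100} - 6075 = 88 \left(- \frac{1}{100}\right) - 6075 = - \frac{22}{25} - 6075 = - \frac{151897}{25}$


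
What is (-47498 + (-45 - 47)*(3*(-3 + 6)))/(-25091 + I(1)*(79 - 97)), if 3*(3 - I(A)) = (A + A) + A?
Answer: 48326/25127 ≈ 1.9233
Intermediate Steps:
I(A) = 3 - A (I(A) = 3 - ((A + A) + A)/3 = 3 - (2*A + A)/3 = 3 - A)
(-47498 + (-45 - 47)*(3*(-3 + 6)))/(-25091 + I(1)*(79 - 97)) = (-47498 + (-45 - 47)*(3*(-3 + 6)))/(-25091 + (3 - 1*1)*(79 - 97)) = (-47498 - 276*3)/(-25091 + (3 - 1)*(-18)) = (-47498 - 92*9)/(-25091 + 2*(-18)) = (-47498 - 828)/(-25091 - 36) = -48326/(-25127) = -48326*(-1/25127) = 48326/25127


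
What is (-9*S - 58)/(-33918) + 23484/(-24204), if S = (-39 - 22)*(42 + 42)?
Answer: -79638256/34206303 ≈ -2.3282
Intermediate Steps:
S = -5124 (S = -61*84 = -5124)
(-9*S - 58)/(-33918) + 23484/(-24204) = (-9*(-5124) - 58)/(-33918) + 23484/(-24204) = (46116 - 58)*(-1/33918) + 23484*(-1/24204) = 46058*(-1/33918) - 1957/2017 = -23029/16959 - 1957/2017 = -79638256/34206303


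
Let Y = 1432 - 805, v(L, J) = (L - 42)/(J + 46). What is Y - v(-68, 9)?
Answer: 629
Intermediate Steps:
v(L, J) = (-42 + L)/(46 + J)
Y = 627
Y - v(-68, 9) = 627 - (-42 - 68)/(46 + 9) = 627 - (-110)/55 = 627 - 1*(-2) = 627 + 2 = 629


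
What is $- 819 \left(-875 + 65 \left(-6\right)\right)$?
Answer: $1036035$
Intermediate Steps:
$- 819 \left(-875 + 65 \left(-6\right)\right) = - 819 \left(-875 - 390\right) = \left(-819\right) \left(-1265\right) = 1036035$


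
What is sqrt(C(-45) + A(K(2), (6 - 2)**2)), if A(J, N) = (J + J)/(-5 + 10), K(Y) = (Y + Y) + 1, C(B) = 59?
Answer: sqrt(61) ≈ 7.8102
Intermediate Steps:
K(Y) = 1 + 2*Y (K(Y) = 2*Y + 1 = 1 + 2*Y)
A(J, N) = 2*J/5 (A(J, N) = (2*J)/5 = (2*J)*(1/5) = 2*J/5)
sqrt(C(-45) + A(K(2), (6 - 2)**2)) = sqrt(59 + 2*(1 + 2*2)/5) = sqrt(59 + 2*(1 + 4)/5) = sqrt(59 + (2/5)*5) = sqrt(59 + 2) = sqrt(61)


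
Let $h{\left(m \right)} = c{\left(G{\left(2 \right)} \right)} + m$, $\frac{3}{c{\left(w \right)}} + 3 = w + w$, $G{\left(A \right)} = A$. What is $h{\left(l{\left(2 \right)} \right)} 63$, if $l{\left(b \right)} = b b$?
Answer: $441$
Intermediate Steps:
$c{\left(w \right)} = \frac{3}{-3 + 2 w}$ ($c{\left(w \right)} = \frac{3}{-3 + \left(w + w\right)} = \frac{3}{-3 + 2 w}$)
$l{\left(b \right)} = b^{2}$
$h{\left(m \right)} = 3 + m$ ($h{\left(m \right)} = \frac{3}{-3 + 2 \cdot 2} + m = \frac{3}{-3 + 4} + m = \frac{3}{1} + m = 3 \cdot 1 + m = 3 + m$)
$h{\left(l{\left(2 \right)} \right)} 63 = \left(3 + 2^{2}\right) 63 = \left(3 + 4\right) 63 = 7 \cdot 63 = 441$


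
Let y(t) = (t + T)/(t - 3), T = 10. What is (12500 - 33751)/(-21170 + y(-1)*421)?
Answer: 85004/88469 ≈ 0.96083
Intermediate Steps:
y(t) = (10 + t)/(-3 + t) (y(t) = (t + 10)/(t - 3) = (10 + t)/(-3 + t))
(12500 - 33751)/(-21170 + y(-1)*421) = (12500 - 33751)/(-21170 + ((10 - 1)/(-3 - 1))*421) = -21251/(-21170 + (9/(-4))*421) = -21251/(-21170 - ¼*9*421) = -21251/(-21170 - 9/4*421) = -21251/(-21170 - 3789/4) = -21251/(-88469/4) = -21251*(-4/88469) = 85004/88469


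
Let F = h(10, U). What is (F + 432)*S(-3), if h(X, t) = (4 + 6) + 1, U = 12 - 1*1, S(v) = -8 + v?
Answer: -4873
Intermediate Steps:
U = 11 (U = 12 - 1 = 11)
h(X, t) = 11 (h(X, t) = 10 + 1 = 11)
F = 11
(F + 432)*S(-3) = (11 + 432)*(-8 - 3) = 443*(-11) = -4873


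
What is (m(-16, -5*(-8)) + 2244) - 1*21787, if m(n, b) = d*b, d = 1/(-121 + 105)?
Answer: -39091/2 ≈ -19546.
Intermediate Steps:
d = -1/16 (d = 1/(-16) = -1/16 ≈ -0.062500)
m(n, b) = -b/16
(m(-16, -5*(-8)) + 2244) - 1*21787 = (-(-5)*(-8)/16 + 2244) - 1*21787 = (-1/16*40 + 2244) - 21787 = (-5/2 + 2244) - 21787 = 4483/2 - 21787 = -39091/2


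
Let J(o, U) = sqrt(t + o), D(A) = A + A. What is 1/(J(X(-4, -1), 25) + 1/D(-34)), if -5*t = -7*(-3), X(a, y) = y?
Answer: -340/120229 - 4624*I*sqrt(130)/120229 ≈ -0.0028279 - 0.43851*I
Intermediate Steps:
t = -21/5 (t = -(-7)*(-3)/5 = -1/5*21 = -21/5 ≈ -4.2000)
D(A) = 2*A
J(o, U) = sqrt(-21/5 + o)
1/(J(X(-4, -1), 25) + 1/D(-34)) = 1/(sqrt(-105 + 25*(-1))/5 + 1/(2*(-34))) = 1/(sqrt(-105 - 25)/5 + 1/(-68)) = 1/(sqrt(-130)/5 - 1/68) = 1/((I*sqrt(130))/5 - 1/68) = 1/(I*sqrt(130)/5 - 1/68) = 1/(-1/68 + I*sqrt(130)/5)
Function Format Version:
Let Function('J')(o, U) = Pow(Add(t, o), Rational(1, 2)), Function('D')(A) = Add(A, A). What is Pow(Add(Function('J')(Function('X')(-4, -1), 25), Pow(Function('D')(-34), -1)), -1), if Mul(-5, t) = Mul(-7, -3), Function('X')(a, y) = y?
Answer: Add(Rational(-340, 120229), Mul(Rational(-4624, 120229), I, Pow(130, Rational(1, 2)))) ≈ Add(-0.0028279, Mul(-0.43851, I))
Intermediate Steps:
t = Rational(-21, 5) (t = Mul(Rational(-1, 5), Mul(-7, -3)) = Mul(Rational(-1, 5), 21) = Rational(-21, 5) ≈ -4.2000)
Function('D')(A) = Mul(2, A)
Function('J')(o, U) = Pow(Add(Rational(-21, 5), o), Rational(1, 2))
Pow(Add(Function('J')(Function('X')(-4, -1), 25), Pow(Function('D')(-34), -1)), -1) = Pow(Add(Mul(Rational(1, 5), Pow(Add(-105, Mul(25, -1)), Rational(1, 2))), Pow(Mul(2, -34), -1)), -1) = Pow(Add(Mul(Rational(1, 5), Pow(Add(-105, -25), Rational(1, 2))), Pow(-68, -1)), -1) = Pow(Add(Mul(Rational(1, 5), Pow(-130, Rational(1, 2))), Rational(-1, 68)), -1) = Pow(Add(Mul(Rational(1, 5), Mul(I, Pow(130, Rational(1, 2)))), Rational(-1, 68)), -1) = Pow(Add(Mul(Rational(1, 5), I, Pow(130, Rational(1, 2))), Rational(-1, 68)), -1) = Pow(Add(Rational(-1, 68), Mul(Rational(1, 5), I, Pow(130, Rational(1, 2)))), -1)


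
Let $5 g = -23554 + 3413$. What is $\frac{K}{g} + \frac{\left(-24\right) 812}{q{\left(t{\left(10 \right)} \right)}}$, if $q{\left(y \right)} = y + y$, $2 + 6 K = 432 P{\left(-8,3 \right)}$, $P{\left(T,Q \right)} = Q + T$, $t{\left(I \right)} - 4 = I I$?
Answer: $- \frac{73524949}{785499} \approx -93.603$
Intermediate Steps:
$t{\left(I \right)} = 4 + I^{2}$ ($t{\left(I \right)} = 4 + I I = 4 + I^{2}$)
$g = - \frac{20141}{5}$ ($g = \frac{-23554 + 3413}{5} = \frac{1}{5} \left(-20141\right) = - \frac{20141}{5} \approx -4028.2$)
$K = - \frac{1081}{3}$ ($K = - \frac{1}{3} + \frac{432 \left(3 - 8\right)}{6} = - \frac{1}{3} + \frac{432 \left(-5\right)}{6} = - \frac{1}{3} + \frac{1}{6} \left(-2160\right) = - \frac{1}{3} - 360 = - \frac{1081}{3} \approx -360.33$)
$q{\left(y \right)} = 2 y$
$\frac{K}{g} + \frac{\left(-24\right) 812}{q{\left(t{\left(10 \right)} \right)}} = - \frac{1081}{3 \left(- \frac{20141}{5}\right)} + \frac{\left(-24\right) 812}{2 \left(4 + 10^{2}\right)} = \left(- \frac{1081}{3}\right) \left(- \frac{5}{20141}\right) - \frac{19488}{2 \left(4 + 100\right)} = \frac{5405}{60423} - \frac{19488}{2 \cdot 104} = \frac{5405}{60423} - \frac{19488}{208} = \frac{5405}{60423} - \frac{1218}{13} = - \frac{73524949}{785499}$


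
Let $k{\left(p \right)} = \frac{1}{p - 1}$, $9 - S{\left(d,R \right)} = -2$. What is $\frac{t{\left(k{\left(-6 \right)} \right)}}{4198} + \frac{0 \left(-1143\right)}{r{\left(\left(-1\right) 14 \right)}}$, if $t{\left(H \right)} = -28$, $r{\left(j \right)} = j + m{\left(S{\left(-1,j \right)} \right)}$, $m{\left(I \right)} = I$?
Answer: $- \frac{14}{2099} \approx -0.0066698$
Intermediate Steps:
$S{\left(d,R \right)} = 11$ ($S{\left(d,R \right)} = 9 - -2 = 9 + 2 = 11$)
$r{\left(j \right)} = 11 + j$ ($r{\left(j \right)} = j + 11 = 11 + j$)
$k{\left(p \right)} = \frac{1}{-1 + p}$
$\frac{t{\left(k{\left(-6 \right)} \right)}}{4198} + \frac{0 \left(-1143\right)}{r{\left(\left(-1\right) 14 \right)}} = - \frac{28}{4198} + \frac{0 \left(-1143\right)}{11 - 14} = \left(-28\right) \frac{1}{4198} + \frac{0}{11 - 14} = - \frac{14}{2099} + \frac{0}{-3} = - \frac{14}{2099} + 0 \left(- \frac{1}{3}\right) = - \frac{14}{2099} + 0 = - \frac{14}{2099}$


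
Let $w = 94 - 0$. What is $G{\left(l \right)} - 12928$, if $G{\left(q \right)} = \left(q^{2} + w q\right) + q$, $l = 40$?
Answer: $-7528$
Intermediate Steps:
$w = 94$ ($w = 94 + 0 = 94$)
$G{\left(q \right)} = q^{2} + 95 q$ ($G{\left(q \right)} = \left(q^{2} + 94 q\right) + q = q^{2} + 95 q$)
$G{\left(l \right)} - 12928 = 40 \left(95 + 40\right) - 12928 = 40 \cdot 135 - 12928 = 5400 - 12928 = -7528$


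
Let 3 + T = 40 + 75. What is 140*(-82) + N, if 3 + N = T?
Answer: -11371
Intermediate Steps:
T = 112 (T = -3 + (40 + 75) = -3 + 115 = 112)
N = 109 (N = -3 + 112 = 109)
140*(-82) + N = 140*(-82) + 109 = -11480 + 109 = -11371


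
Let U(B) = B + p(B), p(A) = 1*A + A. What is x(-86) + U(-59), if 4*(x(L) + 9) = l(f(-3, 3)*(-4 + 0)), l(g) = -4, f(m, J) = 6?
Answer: -187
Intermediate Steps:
p(A) = 2*A (p(A) = A + A = 2*A)
x(L) = -10 (x(L) = -9 + (1/4)*(-4) = -9 - 1 = -10)
U(B) = 3*B (U(B) = B + 2*B = 3*B)
x(-86) + U(-59) = -10 + 3*(-59) = -10 - 177 = -187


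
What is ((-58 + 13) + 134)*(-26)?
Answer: -2314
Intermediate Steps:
((-58 + 13) + 134)*(-26) = (-45 + 134)*(-26) = 89*(-26) = -2314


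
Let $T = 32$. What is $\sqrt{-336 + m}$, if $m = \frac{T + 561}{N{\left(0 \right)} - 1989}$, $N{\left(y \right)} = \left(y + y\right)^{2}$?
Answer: $\frac{i \sqrt{147826237}}{663} \approx 18.338 i$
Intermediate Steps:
$N{\left(y \right)} = 4 y^{2}$ ($N{\left(y \right)} = \left(2 y\right)^{2} = 4 y^{2}$)
$m = - \frac{593}{1989}$ ($m = \frac{32 + 561}{4 \cdot 0^{2} - 1989} = \frac{593}{4 \cdot 0 - 1989} = \frac{593}{0 - 1989} = \frac{593}{-1989} = 593 \left(- \frac{1}{1989}\right) = - \frac{593}{1989} \approx -0.29814$)
$\sqrt{-336 + m} = \sqrt{-336 - \frac{593}{1989}} = \sqrt{- \frac{668897}{1989}} = \frac{i \sqrt{147826237}}{663}$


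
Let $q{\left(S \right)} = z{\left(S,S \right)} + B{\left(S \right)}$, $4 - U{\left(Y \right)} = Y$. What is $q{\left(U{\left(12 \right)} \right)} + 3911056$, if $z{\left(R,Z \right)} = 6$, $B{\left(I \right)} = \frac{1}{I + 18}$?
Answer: $\frac{39110621}{10} \approx 3.9111 \cdot 10^{6}$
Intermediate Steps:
$U{\left(Y \right)} = 4 - Y$
$B{\left(I \right)} = \frac{1}{18 + I}$
$q{\left(S \right)} = 6 + \frac{1}{18 + S}$
$q{\left(U{\left(12 \right)} \right)} + 3911056 = \frac{109 + 6 \left(4 - 12\right)}{18 + \left(4 - 12\right)} + 3911056 = \frac{109 + 6 \left(-8\right)}{18 - 8} + 3911056 = \frac{109 - 48}{10} + 3911056 = \frac{1}{10} \cdot 61 + 3911056 = \frac{61}{10} + 3911056 = \frac{39110621}{10}$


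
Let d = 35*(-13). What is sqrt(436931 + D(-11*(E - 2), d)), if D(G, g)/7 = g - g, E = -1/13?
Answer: 11*sqrt(3611) ≈ 661.01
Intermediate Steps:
E = -1/13 (E = -1*1/13 = -1/13 ≈ -0.076923)
d = -455
D(G, g) = 0 (D(G, g) = 7*(g - g) = 7*0 = 0)
sqrt(436931 + D(-11*(E - 2), d)) = sqrt(436931 + 0) = sqrt(436931) = 11*sqrt(3611)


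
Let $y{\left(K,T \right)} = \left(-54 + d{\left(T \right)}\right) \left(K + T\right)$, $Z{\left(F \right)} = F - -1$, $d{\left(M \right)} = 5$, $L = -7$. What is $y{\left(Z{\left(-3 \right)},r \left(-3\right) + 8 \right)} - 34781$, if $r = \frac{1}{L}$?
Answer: $-35096$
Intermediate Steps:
$r = - \frac{1}{7}$ ($r = \frac{1}{-7} = - \frac{1}{7} \approx -0.14286$)
$Z{\left(F \right)} = 1 + F$ ($Z{\left(F \right)} = F + 1 = 1 + F$)
$y{\left(K,T \right)} = - 49 K - 49 T$ ($y{\left(K,T \right)} = \left(-54 + 5\right) \left(K + T\right) = - 49 \left(K + T\right) = - 49 K - 49 T$)
$y{\left(Z{\left(-3 \right)},r \left(-3\right) + 8 \right)} - 34781 = \left(- 49 \left(1 - 3\right) - 49 \left(\left(- \frac{1}{7}\right) \left(-3\right) + 8\right)\right) - 34781 = \left(\left(-49\right) \left(-2\right) - 49 \left(\frac{3}{7} + 8\right)\right) - 34781 = \left(98 - 413\right) - 34781 = -315 - 34781 = -35096$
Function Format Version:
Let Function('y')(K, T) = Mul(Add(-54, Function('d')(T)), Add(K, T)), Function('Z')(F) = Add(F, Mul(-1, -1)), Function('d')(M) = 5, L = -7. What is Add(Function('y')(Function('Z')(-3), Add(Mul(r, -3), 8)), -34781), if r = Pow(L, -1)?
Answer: -35096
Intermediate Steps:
r = Rational(-1, 7) (r = Pow(-7, -1) = Rational(-1, 7) ≈ -0.14286)
Function('Z')(F) = Add(1, F) (Function('Z')(F) = Add(F, 1) = Add(1, F))
Function('y')(K, T) = Add(Mul(-49, K), Mul(-49, T)) (Function('y')(K, T) = Mul(Add(-54, 5), Add(K, T)) = Mul(-49, Add(K, T)) = Add(Mul(-49, K), Mul(-49, T)))
Add(Function('y')(Function('Z')(-3), Add(Mul(r, -3), 8)), -34781) = Add(Add(Mul(-49, Add(1, -3)), Mul(-49, Add(Mul(Rational(-1, 7), -3), 8))), -34781) = Add(Add(Mul(-49, -2), Mul(-49, Add(Rational(3, 7), 8))), -34781) = Add(Add(98, Mul(-49, Rational(59, 7))), -34781) = Add(Add(98, -413), -34781) = Add(-315, -34781) = -35096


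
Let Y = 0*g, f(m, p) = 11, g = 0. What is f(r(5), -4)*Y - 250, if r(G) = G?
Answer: -250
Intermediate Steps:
Y = 0 (Y = 0*0 = 0)
f(r(5), -4)*Y - 250 = 11*0 - 250 = 0 - 250 = -250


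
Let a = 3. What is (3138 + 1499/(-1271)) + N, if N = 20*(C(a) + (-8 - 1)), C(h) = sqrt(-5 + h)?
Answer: 3758119/1271 + 20*I*sqrt(2) ≈ 2956.8 + 28.284*I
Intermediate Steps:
N = -180 + 20*I*sqrt(2) (N = 20*(sqrt(-5 + 3) + (-8 - 1)) = 20*(sqrt(-2) - 9) = 20*(I*sqrt(2) - 9) = 20*(-9 + I*sqrt(2)) = -180 + 20*I*sqrt(2) ≈ -180.0 + 28.284*I)
(3138 + 1499/(-1271)) + N = (3138 + 1499/(-1271)) + (-180 + 20*I*sqrt(2)) = (3138 + 1499*(-1/1271)) + (-180 + 20*I*sqrt(2)) = (3138 - 1499/1271) + (-180 + 20*I*sqrt(2)) = 3986899/1271 + (-180 + 20*I*sqrt(2)) = 3758119/1271 + 20*I*sqrt(2)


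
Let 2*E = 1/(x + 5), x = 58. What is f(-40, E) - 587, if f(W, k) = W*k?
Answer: -37001/63 ≈ -587.32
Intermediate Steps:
E = 1/126 (E = 1/(2*(58 + 5)) = (½)/63 = (½)*(1/63) = 1/126 ≈ 0.0079365)
f(-40, E) - 587 = -40*1/126 - 587 = -20/63 - 587 = -37001/63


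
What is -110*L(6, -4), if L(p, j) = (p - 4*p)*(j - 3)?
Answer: -13860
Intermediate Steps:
L(p, j) = -3*p*(-3 + j) (L(p, j) = (-3*p)*(-3 + j) = -3*p*(-3 + j))
-110*L(6, -4) = -330*6*(3 - 1*(-4)) = -330*6*(3 + 4) = -330*6*7 = -110*126 = -13860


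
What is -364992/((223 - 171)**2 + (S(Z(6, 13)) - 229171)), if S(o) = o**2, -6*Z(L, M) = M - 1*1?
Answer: 364992/226463 ≈ 1.6117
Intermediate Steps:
Z(L, M) = 1/6 - M/6 (Z(L, M) = -(M - 1*1)/6 = -(M - 1)/6 = -(-1 + M)/6 = 1/6 - M/6)
-364992/((223 - 171)**2 + (S(Z(6, 13)) - 229171)) = -364992/((223 - 171)**2 + ((1/6 - 1/6*13)**2 - 229171)) = -364992/(52**2 + ((1/6 - 13/6)**2 - 229171)) = -364992/(2704 + ((-2)**2 - 229171)) = -364992/(2704 + (4 - 229171)) = -364992/(2704 - 229167) = -364992/(-226463) = -364992*(-1/226463) = 364992/226463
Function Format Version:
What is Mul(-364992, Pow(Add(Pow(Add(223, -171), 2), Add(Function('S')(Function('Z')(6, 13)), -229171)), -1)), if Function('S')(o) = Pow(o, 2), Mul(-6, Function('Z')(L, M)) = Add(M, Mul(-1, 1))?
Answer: Rational(364992, 226463) ≈ 1.6117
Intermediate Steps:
Function('Z')(L, M) = Add(Rational(1, 6), Mul(Rational(-1, 6), M)) (Function('Z')(L, M) = Mul(Rational(-1, 6), Add(M, Mul(-1, 1))) = Mul(Rational(-1, 6), Add(M, -1)) = Mul(Rational(-1, 6), Add(-1, M)) = Add(Rational(1, 6), Mul(Rational(-1, 6), M)))
Mul(-364992, Pow(Add(Pow(Add(223, -171), 2), Add(Function('S')(Function('Z')(6, 13)), -229171)), -1)) = Mul(-364992, Pow(Add(Pow(Add(223, -171), 2), Add(Pow(Add(Rational(1, 6), Mul(Rational(-1, 6), 13)), 2), -229171)), -1)) = Mul(-364992, Pow(Add(Pow(52, 2), Add(Pow(Add(Rational(1, 6), Rational(-13, 6)), 2), -229171)), -1)) = Mul(-364992, Pow(Add(2704, Add(Pow(-2, 2), -229171)), -1)) = Mul(-364992, Pow(Add(2704, Add(4, -229171)), -1)) = Mul(-364992, Pow(Add(2704, -229167), -1)) = Mul(-364992, Pow(-226463, -1)) = Mul(-364992, Rational(-1, 226463)) = Rational(364992, 226463)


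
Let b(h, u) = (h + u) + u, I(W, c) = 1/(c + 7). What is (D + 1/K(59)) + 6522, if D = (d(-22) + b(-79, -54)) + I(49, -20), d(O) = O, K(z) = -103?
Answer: 8452991/1339 ≈ 6312.9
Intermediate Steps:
I(W, c) = 1/(7 + c)
b(h, u) = h + 2*u
D = -2718/13 (D = (-22 + (-79 + 2*(-54))) + 1/(7 - 20) = (-22 + (-79 - 108)) + 1/(-13) = (-22 - 187) - 1/13 = -209 - 1/13 = -2718/13 ≈ -209.08)
(D + 1/K(59)) + 6522 = (-2718/13 + 1/(-103)) + 6522 = (-2718/13 - 1/103) + 6522 = -279967/1339 + 6522 = 8452991/1339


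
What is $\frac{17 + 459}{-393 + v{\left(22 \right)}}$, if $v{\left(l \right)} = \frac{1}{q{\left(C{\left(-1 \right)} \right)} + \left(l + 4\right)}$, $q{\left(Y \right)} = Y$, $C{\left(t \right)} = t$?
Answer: $- \frac{2975}{2456} \approx -1.2113$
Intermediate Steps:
$v{\left(l \right)} = \frac{1}{3 + l}$ ($v{\left(l \right)} = \frac{1}{-1 + \left(l + 4\right)} = \frac{1}{-1 + \left(4 + l\right)} = \frac{1}{3 + l}$)
$\frac{17 + 459}{-393 + v{\left(22 \right)}} = \frac{17 + 459}{-393 + \frac{1}{3 + 22}} = \frac{476}{-393 + \frac{1}{25}} = \frac{476}{- \frac{9824}{25}} = 476 \left(- \frac{25}{9824}\right) = - \frac{2975}{2456}$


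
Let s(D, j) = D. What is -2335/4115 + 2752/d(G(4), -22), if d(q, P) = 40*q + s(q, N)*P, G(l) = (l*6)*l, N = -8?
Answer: 22780/22221 ≈ 1.0252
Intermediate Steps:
G(l) = 6*l² (G(l) = (6*l)*l = 6*l²)
d(q, P) = 40*q + P*q (d(q, P) = 40*q + q*P = 40*q + P*q)
-2335/4115 + 2752/d(G(4), -22) = -2335/4115 + 2752/(((6*4²)*(40 - 22))) = -2335*1/4115 + 2752/(((6*16)*18)) = -467/823 + 2752/((96*18)) = -467/823 + 2752/1728 = -467/823 + 2752*(1/1728) = -467/823 + 43/27 = 22780/22221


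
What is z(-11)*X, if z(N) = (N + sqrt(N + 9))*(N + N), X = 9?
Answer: 2178 - 198*I*sqrt(2) ≈ 2178.0 - 280.01*I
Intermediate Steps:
z(N) = 2*N*(N + sqrt(9 + N)) (z(N) = (N + sqrt(9 + N))*(2*N) = 2*N*(N + sqrt(9 + N)))
z(-11)*X = (2*(-11)*(-11 + sqrt(9 - 11)))*9 = (2*(-11)*(-11 + sqrt(-2)))*9 = (2*(-11)*(-11 + I*sqrt(2)))*9 = (242 - 22*I*sqrt(2))*9 = 2178 - 198*I*sqrt(2)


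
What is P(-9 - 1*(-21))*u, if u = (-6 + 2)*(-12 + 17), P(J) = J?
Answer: -240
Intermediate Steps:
u = -20 (u = -4*5 = -20)
P(-9 - 1*(-21))*u = (-9 - 1*(-21))*(-20) = (-9 + 21)*(-20) = 12*(-20) = -240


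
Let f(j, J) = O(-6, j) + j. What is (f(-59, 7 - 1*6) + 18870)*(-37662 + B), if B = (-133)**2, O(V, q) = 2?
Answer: -375752049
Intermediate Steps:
f(j, J) = 2 + j
B = 17689
(f(-59, 7 - 1*6) + 18870)*(-37662 + B) = ((2 - 59) + 18870)*(-37662 + 17689) = (-57 + 18870)*(-19973) = 18813*(-19973) = -375752049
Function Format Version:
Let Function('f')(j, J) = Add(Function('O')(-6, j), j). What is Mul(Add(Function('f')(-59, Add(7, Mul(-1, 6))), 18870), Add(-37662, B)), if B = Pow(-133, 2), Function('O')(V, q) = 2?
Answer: -375752049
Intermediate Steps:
Function('f')(j, J) = Add(2, j)
B = 17689
Mul(Add(Function('f')(-59, Add(7, Mul(-1, 6))), 18870), Add(-37662, B)) = Mul(Add(Add(2, -59), 18870), Add(-37662, 17689)) = Mul(Add(-57, 18870), -19973) = Mul(18813, -19973) = -375752049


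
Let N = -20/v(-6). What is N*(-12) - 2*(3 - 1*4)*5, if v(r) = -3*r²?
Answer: 70/9 ≈ 7.7778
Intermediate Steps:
N = 5/27 (N = -20/((-3*(-6)²)) = -20/((-3*36)) = -20/(-108) = -20*(-1/108) = 5/27 ≈ 0.18519)
N*(-12) - 2*(3 - 1*4)*5 = (5/27)*(-12) - 2*(3 - 1*4)*5 = -20/9 - 2*(3 - 4)*5 = -20/9 - 2*(-1)*5 = -20/9 + 2*5 = -20/9 + 10 = 70/9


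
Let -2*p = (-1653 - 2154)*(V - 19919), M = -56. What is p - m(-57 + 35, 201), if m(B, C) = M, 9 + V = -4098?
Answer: -45733435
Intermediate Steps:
V = -4107 (V = -9 - 4098 = -4107)
m(B, C) = -56
p = -45733491 (p = -(-1653 - 2154)*(-4107 - 19919)/2 = -(-3807)*(-24026)/2 = -½*91466982 = -45733491)
p - m(-57 + 35, 201) = -45733491 - 1*(-56) = -45733491 + 56 = -45733435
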